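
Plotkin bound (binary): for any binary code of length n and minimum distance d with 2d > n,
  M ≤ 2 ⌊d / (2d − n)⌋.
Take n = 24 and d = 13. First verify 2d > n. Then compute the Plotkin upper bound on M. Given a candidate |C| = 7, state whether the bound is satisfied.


Plotkin bound M ≤ 12; given |C| = 7 ≤ bound (satisfied).

Check applicability: 2d = 26, n = 24.
2d − n = 2 > 0, so Plotkin applies.
Compute d/(2d−n) = 13/2 ≈ 6.5000.
⌊d/(2d−n)⌋ = 6.
Plotkin bound: M ≤ 2·6 = 12.
Given |C| = 7, check: satisfied.
This |C| is below the Plotkin bound.


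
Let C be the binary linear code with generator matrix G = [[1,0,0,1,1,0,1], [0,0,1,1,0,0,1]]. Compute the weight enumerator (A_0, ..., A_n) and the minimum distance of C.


Weight distribution: A_0 = 1, A_3 = 2, A_4 = 1. Minimum distance d = 3.

Enumerate all 2^2 = 4 messages m ∈ F_2^2.
For each, compute codeword c = mG in F_2^7, then tally its weight.
  m = 00 → c = 0000000, weight = 0.
  m = 10 → c = 1001101, weight = 4.
  m = 01 → c = 0011001, weight = 3.
  m = 11 → c = 1010100, weight = 3.
Tally weights:
  weight 0: 1 codewords.
  weight 3: 2 codewords.
  weight 4: 1 codewords.
Minimum distance d = smallest w > 0 with A_w > 0 = 3.
Sanity: Σ A_w = 4 = 2^2 = 4 ✓.


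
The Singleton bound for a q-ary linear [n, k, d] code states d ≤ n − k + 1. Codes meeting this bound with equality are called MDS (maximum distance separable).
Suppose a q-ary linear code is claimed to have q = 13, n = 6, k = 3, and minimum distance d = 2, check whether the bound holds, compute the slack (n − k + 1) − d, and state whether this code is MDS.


Singleton RHS = n − k + 1 = 4, slack = 2, bound satisfied, not MDS.

Singleton bound: d ≤ n − k + 1.
Here n = 6, k = 3, so n − k + 1 = 4.
Given d = 2, check d ≤ 4: YES.
Slack = (n − k + 1) − d = 2.
The code is NOT MDS (slack = 2 > 0).
Description: the claimed parameters are [6, 3, 2]_13; such a code would be non-MDS.


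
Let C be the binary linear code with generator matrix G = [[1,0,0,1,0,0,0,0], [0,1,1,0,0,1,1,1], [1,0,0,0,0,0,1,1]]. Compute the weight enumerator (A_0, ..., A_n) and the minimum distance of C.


Weight distribution: A_0 = 1, A_2 = 1, A_3 = 2, A_4 = 2, A_5 = 1, A_7 = 1. Minimum distance d = 2.

Enumerate all 2^3 = 8 messages m ∈ F_2^3.
For each, compute codeword c = mG in F_2^8, then tally its weight.
  m = 000 → c = 00000000, weight = 0.
  m = 100 → c = 10010000, weight = 2.
  m = 010 → c = 01100111, weight = 5.
  m = 110 → c = 11110111, weight = 7.
  m = 001 → c = 10000011, weight = 3.
  m = 101 → c = 00010011, weight = 3.
  m = 011 → c = 11100100, weight = 4.
  m = 111 → c = 01110100, weight = 4.
Tally weights:
  weight 0: 1 codewords.
  weight 2: 1 codewords.
  weight 3: 2 codewords.
  weight 4: 2 codewords.
  weight 5: 1 codewords.
  weight 7: 1 codewords.
Minimum distance d = smallest w > 0 with A_w > 0 = 2.
Sanity: Σ A_w = 8 = 2^3 = 8 ✓.


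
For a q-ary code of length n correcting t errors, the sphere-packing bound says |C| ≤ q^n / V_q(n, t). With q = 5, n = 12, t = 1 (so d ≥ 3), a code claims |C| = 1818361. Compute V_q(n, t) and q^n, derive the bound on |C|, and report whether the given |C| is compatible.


V_q(n, t) = 49, q^n = 244140625, Hamming bound = 4982461, |C| = 1818361 ≤ bound (satisfied).

Step 1: Compute V_q(n, t) = Σ_{j=0}^1 C(n, j) (q−1)^j.
  j = 0: C(12,0)·(4)^0 = 1·1 = 1.
  j = 1: C(12,1)·(4)^1 = 12·4 = 48.
  V_q(n, t) = 1 + 48 = 49.
Step 2: q^n = 5^12 = 244140625.
Step 3: Hamming bound ⌊q^n / V_q(n,t)⌋ = ⌊244140625/49⌋ = 4982461.
Step 4: Compare |C| = 1818361 to 4982461: satisfied.
The claimed |C| lies below the Hamming bound.


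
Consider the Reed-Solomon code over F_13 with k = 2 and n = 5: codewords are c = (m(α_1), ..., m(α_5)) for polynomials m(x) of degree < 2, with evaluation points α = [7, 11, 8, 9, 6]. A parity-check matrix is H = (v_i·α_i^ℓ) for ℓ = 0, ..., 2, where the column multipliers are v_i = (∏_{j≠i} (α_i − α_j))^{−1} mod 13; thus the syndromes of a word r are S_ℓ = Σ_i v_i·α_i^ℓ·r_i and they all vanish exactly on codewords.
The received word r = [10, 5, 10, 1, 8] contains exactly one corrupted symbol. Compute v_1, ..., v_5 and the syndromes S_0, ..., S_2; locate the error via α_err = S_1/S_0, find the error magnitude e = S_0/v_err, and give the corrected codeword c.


S = (4, 6, 9), error at position 3, error magnitude e = 11, c = [10, 5, 12, 1, 8].

Step 1: column multipliers v_i = (∏_{j≠i}(α_i − α_j))^{−1} mod 13.
  i = 1 (α = 7): (7−11)(7−8)(7−9)(7−6) = (−4)·(−1)·(−2)·1 = −8 ≡ 5, so v_1 = 5^{−1} = 8 (mod 13).
  i = 2 (α = 11): (11−7)(11−8)(11−9)(11−6) = 4·3·2·5 = 120 ≡ 3, so v_2 = 3^{−1} = 9 (mod 13).
  i = 3 (α = 8): (8−7)(8−11)(8−9)(8−6) = 1·(−3)·(−1)·2 = 6 ≡ 6, so v_3 = 6^{−1} = 11 (mod 13).
  i = 4 (α = 9): (9−7)(9−11)(9−8)(9−6) = 2·(−2)·1·3 = −12 ≡ 1, so v_4 = 1^{−1} = 1 (mod 13).
  i = 5 (α = 6): (6−7)(6−11)(6−8)(6−9) = (−1)·(−5)·(−2)·(−3) = 30 ≡ 4, so v_5 = 4^{−1} = 10 (mod 13).
  v = [8, 9, 11, 1, 10].
Step 2: syndromes of r = [10, 5, 10, 1, 8] (all sums mod 13).
  S_0 = Σ v_i r_i = 8·10 + 9·5 + 11·10 + 1·1 + 10·8 = 316 ≡ 4.
  S_1 = Σ v_i α_i r_i = 8·7·10 + 9·11·5 + 11·8·10 + 1·9·1 + 10·6·8 = 2424 ≡ 6.
  α_i^2 mod 13 = [10, 4, 12, 3, 10].
  S_2 = Σ v_i α_i^2 r_i = 8·10·10 + 9·4·5 + 11·12·10 + 1·3·1 + 10·10·8 = 3103 ≡ 9.
  S = (4, 6, 9) ≠ 0, so r is not a codeword (an error is present).
Step 3: locate the error. For a single error e at position i, S_ℓ = v_i·e·α_i^ℓ, so α_err = S_1/S_0.
  S_0^{−1} = 4^{−1} = 10 (mod 13), so α_err = 6·10 = 60 ≡ 8 = α_3. Error position i = 3.
  Consistency check: S_2/S_1 = 9·11 = 99 ≡ 8 = α_err ✓ (single-error assumption holds).
Step 4: error magnitude e = S_0/v_3 = S_0·∏_{j≠3}(α_3 − α_j) = 4·6 = 24 ≡ 11 (mod 13).
Step 5: correct position 3: c_3 = r_3 − e = 10 − 11 ≡ 12 (mod 13). Hence c = [10, 5, 12, 1, 8].
  Check: interpolating c through the α_i gives m(x) = 9 + 2·x (degree < 2) with m(α_i) = c_i for every i, so c is indeed a codeword.


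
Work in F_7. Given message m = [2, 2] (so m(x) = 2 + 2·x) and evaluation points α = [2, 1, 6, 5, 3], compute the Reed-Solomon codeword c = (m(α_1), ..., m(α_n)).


c = [6, 4, 0, 5, 1]

Message polynomial: m(x) = 2 + 2·x (mod 7).
For each evaluation point α_i, compute m(α_i) mod 7:
  α_1 = 2: Horner steps 2 → 6, so m(2) = 6.
  α_2 = 1: Horner steps 2 → 4, so m(1) = 4.
  α_3 = 6: Horner steps 2 → 0, so m(6) = 0.
  α_4 = 5: Horner steps 2 → 5, so m(5) = 5.
  α_5 = 3: Horner steps 2 → 1, so m(3) = 1.
Codeword c = [6, 4, 0, 5, 1] ∈ F_7^5.


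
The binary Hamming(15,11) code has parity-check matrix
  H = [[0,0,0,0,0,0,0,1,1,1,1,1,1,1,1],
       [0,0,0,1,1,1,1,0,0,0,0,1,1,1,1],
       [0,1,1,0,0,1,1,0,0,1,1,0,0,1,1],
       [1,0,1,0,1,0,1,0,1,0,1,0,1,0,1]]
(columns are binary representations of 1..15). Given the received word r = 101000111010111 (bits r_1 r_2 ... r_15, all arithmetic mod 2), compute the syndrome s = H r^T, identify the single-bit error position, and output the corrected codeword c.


s = (0, 0, 1, 1)^T, error position = 3, corrected codeword c = 100000111010111

Compute s = H r^T mod 2 one row at a time:
  s_1 = 1 + 1 + 0 + 1 + 0 + 1 + 1 + 1 = 6 ≡ 0 (mod 2).
  s_2 = 0 + 0 + 0 + 1 + 0 + 1 + 1 + 1 = 4 ≡ 0 (mod 2).
  s_3 = 0 + 1 + 0 + 1 + 0 + 1 + 1 + 1 = 5 ≡ 1 (mod 2).
  s_4 = 1 + 1 + 0 + 1 + 1 + 1 + 1 + 1 = 7 ≡ 1 (mod 2).
s = (0, 0, 1, 1)^T — this equals column 3 of H (binary 0011), so error is at position 3.
Correct: flip bit 3 of r = 101000111010111 to get c = 100000111010111.


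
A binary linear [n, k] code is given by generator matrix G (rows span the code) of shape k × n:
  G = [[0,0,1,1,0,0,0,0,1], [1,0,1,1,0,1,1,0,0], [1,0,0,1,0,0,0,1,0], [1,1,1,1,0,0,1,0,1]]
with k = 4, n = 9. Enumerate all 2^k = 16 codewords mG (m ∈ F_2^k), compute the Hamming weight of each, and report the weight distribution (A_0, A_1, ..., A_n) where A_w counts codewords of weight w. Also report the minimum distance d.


Weight distribution: A_0 = 1, A_3 = 4, A_4 = 5, A_5 = 4, A_6 = 2. Minimum distance d = 3.

Enumerate all 2^4 = 16 messages m ∈ F_2^4.
For each, compute codeword c = mG in F_2^9, then tally its weight.
  m = 0000 → c = 000000000, weight = 0.
  m = 1000 → c = 001100001, weight = 3.
  m = 0100 → c = 101101100, weight = 5.
  m = 1100 → c = 100001101, weight = 4.
  m = 0010 → c = 100100010, weight = 3.
  m = 1010 → c = 101000011, weight = 4.
  m = 0110 → c = 001001110, weight = 4.
  m = 1110 → c = 000101111, weight = 5.
  m = 0001 → c = 111100101, weight = 6.
  m = 1001 → c = 110000100, weight = 3.
  m = 0101 → c = 010001001, weight = 3.
  m = 1101 → c = 011101000, weight = 4.
  m = 0011 → c = 011000111, weight = 5.
  m = 1011 → c = 010100110, weight = 4.
  m = 0111 → c = 110101011, weight = 6.
  m = 1111 → c = 111001010, weight = 5.
Tally weights:
  weight 0: 1 codewords.
  weight 3: 4 codewords.
  weight 4: 5 codewords.
  weight 5: 4 codewords.
  weight 6: 2 codewords.
Minimum distance d = smallest w > 0 with A_w > 0 = 3.
Sanity: Σ A_w = 16 = 2^4 = 16 ✓.


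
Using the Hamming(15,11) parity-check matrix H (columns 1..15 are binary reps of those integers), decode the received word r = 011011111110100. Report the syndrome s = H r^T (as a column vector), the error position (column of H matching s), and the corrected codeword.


s = (1, 0, 0, 0)^T, error position = 8, corrected codeword c = 011011101110100

Compute s = H r^T mod 2 one row at a time:
  s_1 = 1 + 1 + 1 + 1 + 0 + 1 + 0 + 0 = 5 ≡ 1 (mod 2).
  s_2 = 0 + 1 + 1 + 1 + 0 + 1 + 0 + 0 = 4 ≡ 0 (mod 2).
  s_3 = 1 + 1 + 1 + 1 + 1 + 1 + 0 + 0 = 6 ≡ 0 (mod 2).
  s_4 = 0 + 1 + 1 + 1 + 1 + 1 + 1 + 0 = 6 ≡ 0 (mod 2).
s = (1, 0, 0, 0)^T — this equals column 8 of H (binary 1000), so error is at position 8.
Correct: flip bit 8 of r = 011011111110100 to get c = 011011101110100.


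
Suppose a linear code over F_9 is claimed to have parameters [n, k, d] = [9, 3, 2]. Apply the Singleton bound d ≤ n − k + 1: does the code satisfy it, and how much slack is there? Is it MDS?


Singleton RHS = n − k + 1 = 7, slack = 5, bound satisfied, not MDS.

Singleton bound: d ≤ n − k + 1.
Here n = 9, k = 3, so n − k + 1 = 7.
Given d = 2, check d ≤ 7: YES.
Slack = (n − k + 1) − d = 5.
The code is NOT MDS (slack = 5 > 0).
Description: the claimed parameters are [9, 3, 2]_9; such a code would be non-MDS.


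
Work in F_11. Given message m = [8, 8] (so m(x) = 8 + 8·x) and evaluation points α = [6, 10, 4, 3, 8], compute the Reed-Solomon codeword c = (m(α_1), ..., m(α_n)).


c = [1, 0, 7, 10, 6]

Message polynomial: m(x) = 8 + 8·x (mod 11).
For each evaluation point α_i, compute m(α_i) mod 11:
  α_1 = 6: Horner steps 8 → 1, so m(6) = 1.
  α_2 = 10: Horner steps 8 → 0, so m(10) = 0.
  α_3 = 4: Horner steps 8 → 7, so m(4) = 7.
  α_4 = 3: Horner steps 8 → 10, so m(3) = 10.
  α_5 = 8: Horner steps 8 → 6, so m(8) = 6.
Codeword c = [1, 0, 7, 10, 6] ∈ F_11^5.


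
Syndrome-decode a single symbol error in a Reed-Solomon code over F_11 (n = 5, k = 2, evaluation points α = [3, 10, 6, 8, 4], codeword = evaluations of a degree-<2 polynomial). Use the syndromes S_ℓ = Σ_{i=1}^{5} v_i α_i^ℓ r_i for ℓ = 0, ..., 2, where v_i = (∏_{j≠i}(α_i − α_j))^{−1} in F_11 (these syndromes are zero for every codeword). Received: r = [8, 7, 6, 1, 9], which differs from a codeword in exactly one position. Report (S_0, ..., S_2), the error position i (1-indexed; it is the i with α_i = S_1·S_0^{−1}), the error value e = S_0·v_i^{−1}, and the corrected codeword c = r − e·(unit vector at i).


S = (6, 2, 8), error at position 5, error magnitude e = 9, c = [8, 7, 6, 1, 0].

Step 1: column multipliers v_i = (∏_{j≠i}(α_i − α_j))^{−1} mod 11.
  i = 1 (α = 3): (3−10)(3−6)(3−8)(3−4) = (−7)·(−3)·(−5)·(−1) = 105 ≡ 6, so v_1 = 6^{−1} = 2 (mod 11).
  i = 2 (α = 10): (10−3)(10−6)(10−8)(10−4) = 7·4·2·6 = 336 ≡ 6, so v_2 = 6^{−1} = 2 (mod 11).
  i = 3 (α = 6): (6−3)(6−10)(6−8)(6−4) = 3·(−4)·(−2)·2 = 48 ≡ 4, so v_3 = 4^{−1} = 3 (mod 11).
  i = 4 (α = 8): (8−3)(8−10)(8−6)(8−4) = 5·(−2)·2·4 = −80 ≡ 8, so v_4 = 8^{−1} = 7 (mod 11).
  i = 5 (α = 4): (4−3)(4−10)(4−6)(4−8) = 1·(−6)·(−2)·(−4) = −48 ≡ 7, so v_5 = 7^{−1} = 8 (mod 11).
  v = [2, 2, 3, 7, 8].
Step 2: syndromes of r = [8, 7, 6, 1, 9] (all sums mod 11).
  S_0 = Σ v_i r_i = 2·8 + 2·7 + 3·6 + 7·1 + 8·9 = 127 ≡ 6.
  S_1 = Σ v_i α_i r_i = 2·3·8 + 2·10·7 + 3·6·6 + 7·8·1 + 8·4·9 = 640 ≡ 2.
  α_i^2 mod 11 = [9, 1, 3, 9, 5].
  S_2 = Σ v_i α_i^2 r_i = 2·9·8 + 2·1·7 + 3·3·6 + 7·9·1 + 8·5·9 = 635 ≡ 8.
  S = (6, 2, 8) ≠ 0, so r is not a codeword (an error is present).
Step 3: locate the error. For a single error e at position i, S_ℓ = v_i·e·α_i^ℓ, so α_err = S_1/S_0.
  S_0^{−1} = 6^{−1} = 2 (mod 11), so α_err = 2·2 = 4 ≡ 4 = α_5. Error position i = 5.
  Consistency check: S_2/S_1 = 8·6 = 48 ≡ 4 = α_err ✓ (single-error assumption holds).
Step 4: error magnitude e = S_0/v_5 = S_0·∏_{j≠5}(α_5 − α_j) = 6·7 = 42 ≡ 9 (mod 11).
Step 5: correct position 5: c_5 = r_5 − e = 9 − 9 ≡ 0 (mod 11). Hence c = [8, 7, 6, 1, 0].
  Check: interpolating c through the α_i gives m(x) = 10 + 3·x (degree < 2) with m(α_i) = c_i for every i, so c is indeed a codeword.


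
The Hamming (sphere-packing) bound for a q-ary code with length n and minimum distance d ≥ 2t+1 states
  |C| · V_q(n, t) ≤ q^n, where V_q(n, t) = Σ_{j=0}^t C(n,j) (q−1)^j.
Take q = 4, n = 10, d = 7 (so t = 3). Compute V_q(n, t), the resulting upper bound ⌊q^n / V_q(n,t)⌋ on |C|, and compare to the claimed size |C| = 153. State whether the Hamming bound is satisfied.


V_q(n, t) = 3676, q^n = 1048576, Hamming bound = 285, |C| = 153 ≤ bound (satisfied).

Step 1: Compute V_q(n, t) = Σ_{j=0}^3 C(n, j) (q−1)^j.
  j = 0: C(10,0)·(3)^0 = 1·1 = 1.
  j = 1: C(10,1)·(3)^1 = 10·3 = 30.
  j = 2: C(10,2)·(3)^2 = 45·9 = 405.
  j = 3: C(10,3)·(3)^3 = 120·27 = 3240.
  V_q(n, t) = 1 + 30 + 405 + 3240 = 3676.
Step 2: q^n = 4^10 = 1048576.
Step 3: Hamming bound ⌊q^n / V_q(n,t)⌋ = ⌊1048576/3676⌋ = 285.
Step 4: Compare |C| = 153 to 285: satisfied.
The claimed |C| lies below the Hamming bound.


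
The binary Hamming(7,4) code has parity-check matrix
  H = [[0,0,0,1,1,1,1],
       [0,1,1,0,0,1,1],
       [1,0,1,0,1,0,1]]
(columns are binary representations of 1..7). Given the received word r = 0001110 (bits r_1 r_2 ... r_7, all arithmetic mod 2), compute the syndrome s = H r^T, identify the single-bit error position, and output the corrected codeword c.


s = (1, 1, 1)^T, error position = 7, corrected codeword c = 0001111

Compute s = H r^T mod 2 one row at a time:
  s_1 = 1 + 1 + 1 + 0 = 3 ≡ 1 (mod 2).
  s_2 = 0 + 0 + 1 + 0 = 1 ≡ 1 (mod 2).
  s_3 = 0 + 0 + 1 + 0 = 1 ≡ 1 (mod 2).
s = (1, 1, 1)^T — this equals column 7 of H (binary 111), so error is at position 7.
Correct: flip bit 7 of r = 0001110 to get c = 0001111.


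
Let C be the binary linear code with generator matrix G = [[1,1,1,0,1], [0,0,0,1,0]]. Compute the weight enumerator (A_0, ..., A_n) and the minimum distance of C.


Weight distribution: A_0 = 1, A_1 = 1, A_4 = 1, A_5 = 1. Minimum distance d = 1.

Enumerate all 2^2 = 4 messages m ∈ F_2^2.
For each, compute codeword c = mG in F_2^5, then tally its weight.
  m = 00 → c = 00000, weight = 0.
  m = 10 → c = 11101, weight = 4.
  m = 01 → c = 00010, weight = 1.
  m = 11 → c = 11111, weight = 5.
Tally weights:
  weight 0: 1 codewords.
  weight 1: 1 codewords.
  weight 4: 1 codewords.
  weight 5: 1 codewords.
Minimum distance d = smallest w > 0 with A_w > 0 = 1.
Sanity: Σ A_w = 4 = 2^2 = 4 ✓.


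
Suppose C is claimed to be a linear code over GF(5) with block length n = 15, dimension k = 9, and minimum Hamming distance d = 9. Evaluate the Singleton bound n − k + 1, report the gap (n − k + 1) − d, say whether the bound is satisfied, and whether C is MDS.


Singleton RHS = n − k + 1 = 7, slack = -2, bound violated (no such code; not MDS).

Singleton bound: d ≤ n − k + 1.
Here n = 15, k = 9, so n − k + 1 = 7.
Given d = 9, check d ≤ 7: NO.
Slack = (n − k + 1) − d = -2.
The slack is negative: d = 9 exceeds n − k + 1 = 7 by 2, so the Singleton bound is violated and no linear [15, 9, 9]_5 code can exist. In particular it is not MDS (MDS requires d = n − k + 1 exactly).
Description: the claimed parameters are [15, 9, 9]_5; such a code would be impossible (violates the Singleton bound).


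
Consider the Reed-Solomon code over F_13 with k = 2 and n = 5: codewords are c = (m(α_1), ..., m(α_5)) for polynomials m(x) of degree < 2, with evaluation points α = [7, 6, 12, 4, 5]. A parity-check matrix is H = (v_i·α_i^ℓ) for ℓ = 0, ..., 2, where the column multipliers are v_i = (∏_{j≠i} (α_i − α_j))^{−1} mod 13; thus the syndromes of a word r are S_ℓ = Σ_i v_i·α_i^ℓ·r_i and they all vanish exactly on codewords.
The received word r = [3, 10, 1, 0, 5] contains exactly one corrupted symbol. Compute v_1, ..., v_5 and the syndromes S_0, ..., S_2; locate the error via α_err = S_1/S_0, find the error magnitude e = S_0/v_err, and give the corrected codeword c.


S = (3, 8, 4), error at position 1, error magnitude e = 1, c = [2, 10, 1, 0, 5].

Step 1: column multipliers v_i = (∏_{j≠i}(α_i − α_j))^{−1} mod 13.
  i = 1 (α = 7): (7−6)(7−12)(7−4)(7−5) = 1·(−5)·3·2 = −30 ≡ 9, so v_1 = 9^{−1} = 3 (mod 13).
  i = 2 (α = 6): (6−7)(6−12)(6−4)(6−5) = (−1)·(−6)·2·1 = 12 ≡ 12, so v_2 = 12^{−1} = 12 (mod 13).
  i = 3 (α = 12): (12−7)(12−6)(12−4)(12−5) = 5·6·8·7 = 1680 ≡ 3, so v_3 = 3^{−1} = 9 (mod 13).
  i = 4 (α = 4): (4−7)(4−6)(4−12)(4−5) = (−3)·(−2)·(−8)·(−1) = 48 ≡ 9, so v_4 = 9^{−1} = 3 (mod 13).
  i = 5 (α = 5): (5−7)(5−6)(5−12)(5−4) = (−2)·(−1)·(−7)·1 = −14 ≡ 12, so v_5 = 12^{−1} = 12 (mod 13).
  v = [3, 12, 9, 3, 12].
Step 2: syndromes of r = [3, 10, 1, 0, 5] (all sums mod 13).
  S_0 = Σ v_i r_i = 3·3 + 12·10 + 9·1 + 3·0 + 12·5 = 198 ≡ 3.
  S_1 = Σ v_i α_i r_i = 3·7·3 + 12·6·10 + 9·12·1 + 3·4·0 + 12·5·5 = 1191 ≡ 8.
  α_i^2 mod 13 = [10, 10, 1, 3, 12].
  S_2 = Σ v_i α_i^2 r_i = 3·10·3 + 12·10·10 + 9·1·1 + 3·3·0 + 12·12·5 = 2019 ≡ 4.
  S = (3, 8, 4) ≠ 0, so r is not a codeword (an error is present).
Step 3: locate the error. For a single error e at position i, S_ℓ = v_i·e·α_i^ℓ, so α_err = S_1/S_0.
  S_0^{−1} = 3^{−1} = 9 (mod 13), so α_err = 8·9 = 72 ≡ 7 = α_1. Error position i = 1.
  Consistency check: S_2/S_1 = 4·5 = 20 ≡ 7 = α_err ✓ (single-error assumption holds).
Step 4: error magnitude e = S_0/v_1 = S_0·∏_{j≠1}(α_1 − α_j) = 3·9 = 27 ≡ 1 (mod 13).
Step 5: correct position 1: c_1 = r_1 − e = 3 − 1 ≡ 2 (mod 13). Hence c = [2, 10, 1, 0, 5].
  Check: interpolating c through the α_i gives m(x) = 6 + 5·x (degree < 2) with m(α_i) = c_i for every i, so c is indeed a codeword.


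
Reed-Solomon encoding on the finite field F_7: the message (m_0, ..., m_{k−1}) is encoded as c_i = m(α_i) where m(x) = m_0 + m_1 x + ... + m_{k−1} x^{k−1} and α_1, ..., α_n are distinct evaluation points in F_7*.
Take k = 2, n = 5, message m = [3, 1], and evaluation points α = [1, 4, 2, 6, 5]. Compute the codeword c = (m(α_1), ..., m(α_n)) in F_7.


c = [4, 0, 5, 2, 1]

Message polynomial: m(x) = 3 + 1·x (mod 7).
For each evaluation point α_i, compute m(α_i) mod 7:
  α_1 = 1: Horner steps 1 → 4, so m(1) = 4.
  α_2 = 4: Horner steps 1 → 0, so m(4) = 0.
  α_3 = 2: Horner steps 1 → 5, so m(2) = 5.
  α_4 = 6: Horner steps 1 → 2, so m(6) = 2.
  α_5 = 5: Horner steps 1 → 1, so m(5) = 1.
Codeword c = [4, 0, 5, 2, 1] ∈ F_7^5.


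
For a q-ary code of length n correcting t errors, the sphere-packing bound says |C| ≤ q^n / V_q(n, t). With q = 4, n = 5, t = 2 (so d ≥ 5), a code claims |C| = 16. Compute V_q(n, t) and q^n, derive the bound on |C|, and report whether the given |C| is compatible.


V_q(n, t) = 106, q^n = 1024, Hamming bound = 9, |C| = 16 > bound (violated).

Step 1: Compute V_q(n, t) = Σ_{j=0}^2 C(n, j) (q−1)^j.
  j = 0: C(5,0)·(3)^0 = 1·1 = 1.
  j = 1: C(5,1)·(3)^1 = 5·3 = 15.
  j = 2: C(5,2)·(3)^2 = 10·9 = 90.
  V_q(n, t) = 1 + 15 + 90 = 106.
Step 2: q^n = 4^5 = 1024.
Step 3: Hamming bound ⌊q^n / V_q(n,t)⌋ = ⌊1024/106⌋ = 9.
Step 4: Compare |C| = 16 to 9: violated.
The claimed |C| lies above the Hamming bound, so no 4-ary code of length 5 with d ≥ 5 can have 16 codewords.


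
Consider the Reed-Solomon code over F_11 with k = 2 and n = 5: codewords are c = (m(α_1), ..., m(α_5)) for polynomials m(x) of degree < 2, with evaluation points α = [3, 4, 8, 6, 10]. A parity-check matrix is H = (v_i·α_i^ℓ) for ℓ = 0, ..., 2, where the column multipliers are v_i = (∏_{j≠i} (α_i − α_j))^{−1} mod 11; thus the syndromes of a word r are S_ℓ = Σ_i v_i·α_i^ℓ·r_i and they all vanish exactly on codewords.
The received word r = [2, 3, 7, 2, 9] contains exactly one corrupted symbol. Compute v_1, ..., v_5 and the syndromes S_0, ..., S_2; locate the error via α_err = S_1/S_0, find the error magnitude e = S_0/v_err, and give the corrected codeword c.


S = (2, 1, 6), error at position 4, error magnitude e = 8, c = [2, 3, 7, 5, 9].

Step 1: column multipliers v_i = (∏_{j≠i}(α_i − α_j))^{−1} mod 11.
  i = 1 (α = 3): (3−4)(3−8)(3−6)(3−10) = (−1)·(−5)·(−3)·(−7) = 105 ≡ 6, so v_1 = 6^{−1} = 2 (mod 11).
  i = 2 (α = 4): (4−3)(4−8)(4−6)(4−10) = 1·(−4)·(−2)·(−6) = −48 ≡ 7, so v_2 = 7^{−1} = 8 (mod 11).
  i = 3 (α = 8): (8−3)(8−4)(8−6)(8−10) = 5·4·2·(−2) = −80 ≡ 8, so v_3 = 8^{−1} = 7 (mod 11).
  i = 4 (α = 6): (6−3)(6−4)(6−8)(6−10) = 3·2·(−2)·(−4) = 48 ≡ 4, so v_4 = 4^{−1} = 3 (mod 11).
  i = 5 (α = 10): (10−3)(10−4)(10−8)(10−6) = 7·6·2·4 = 336 ≡ 6, so v_5 = 6^{−1} = 2 (mod 11).
  v = [2, 8, 7, 3, 2].
Step 2: syndromes of r = [2, 3, 7, 2, 9] (all sums mod 11).
  S_0 = Σ v_i r_i = 2·2 + 8·3 + 7·7 + 3·2 + 2·9 = 101 ≡ 2.
  S_1 = Σ v_i α_i r_i = 2·3·2 + 8·4·3 + 7·8·7 + 3·6·2 + 2·10·9 = 716 ≡ 1.
  α_i^2 mod 11 = [9, 5, 9, 3, 1].
  S_2 = Σ v_i α_i^2 r_i = 2·9·2 + 8·5·3 + 7·9·7 + 3·3·2 + 2·1·9 = 633 ≡ 6.
  S = (2, 1, 6) ≠ 0, so r is not a codeword (an error is present).
Step 3: locate the error. For a single error e at position i, S_ℓ = v_i·e·α_i^ℓ, so α_err = S_1/S_0.
  S_0^{−1} = 2^{−1} = 6 (mod 11), so α_err = 1·6 = 6 ≡ 6 = α_4. Error position i = 4.
  Consistency check: S_2/S_1 = 6·1 = 6 ≡ 6 = α_err ✓ (single-error assumption holds).
Step 4: error magnitude e = S_0/v_4 = S_0·∏_{j≠4}(α_4 − α_j) = 2·4 = 8 ≡ 8 (mod 11).
Step 5: correct position 4: c_4 = r_4 − e = 2 − 8 ≡ 5 (mod 11). Hence c = [2, 3, 7, 5, 9].
  Check: interpolating c through the α_i gives m(x) = 10 + 1·x (degree < 2) with m(α_i) = c_i for every i, so c is indeed a codeword.


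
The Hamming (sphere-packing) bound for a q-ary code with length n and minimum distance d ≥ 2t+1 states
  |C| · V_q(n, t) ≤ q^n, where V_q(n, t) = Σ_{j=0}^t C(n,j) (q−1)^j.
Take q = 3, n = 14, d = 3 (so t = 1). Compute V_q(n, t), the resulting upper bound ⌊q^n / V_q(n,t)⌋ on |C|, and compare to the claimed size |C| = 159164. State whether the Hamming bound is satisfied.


V_q(n, t) = 29, q^n = 4782969, Hamming bound = 164929, |C| = 159164 ≤ bound (satisfied).

Step 1: Compute V_q(n, t) = Σ_{j=0}^1 C(n, j) (q−1)^j.
  j = 0: C(14,0)·(2)^0 = 1·1 = 1.
  j = 1: C(14,1)·(2)^1 = 14·2 = 28.
  V_q(n, t) = 1 + 28 = 29.
Step 2: q^n = 3^14 = 4782969.
Step 3: Hamming bound ⌊q^n / V_q(n,t)⌋ = ⌊4782969/29⌋ = 164929.
Step 4: Compare |C| = 159164 to 164929: satisfied.
The claimed |C| lies below the Hamming bound.


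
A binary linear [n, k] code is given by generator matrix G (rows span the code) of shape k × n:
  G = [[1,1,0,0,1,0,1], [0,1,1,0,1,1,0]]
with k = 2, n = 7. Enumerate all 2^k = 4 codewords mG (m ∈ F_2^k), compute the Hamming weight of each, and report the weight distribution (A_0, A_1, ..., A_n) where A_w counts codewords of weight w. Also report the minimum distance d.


Weight distribution: A_0 = 1, A_4 = 3. Minimum distance d = 4.

Enumerate all 2^2 = 4 messages m ∈ F_2^2.
For each, compute codeword c = mG in F_2^7, then tally its weight.
  m = 00 → c = 0000000, weight = 0.
  m = 10 → c = 1100101, weight = 4.
  m = 01 → c = 0110110, weight = 4.
  m = 11 → c = 1010011, weight = 4.
Tally weights:
  weight 0: 1 codewords.
  weight 4: 3 codewords.
Minimum distance d = smallest w > 0 with A_w > 0 = 4.
Sanity: Σ A_w = 4 = 2^2 = 4 ✓.


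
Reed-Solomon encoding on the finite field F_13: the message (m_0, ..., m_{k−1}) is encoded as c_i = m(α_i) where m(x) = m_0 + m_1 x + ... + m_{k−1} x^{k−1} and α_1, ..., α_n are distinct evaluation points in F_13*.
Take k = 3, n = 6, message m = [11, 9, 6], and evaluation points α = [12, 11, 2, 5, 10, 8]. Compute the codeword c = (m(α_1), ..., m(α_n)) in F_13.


c = [8, 4, 1, 11, 12, 12]

Message polynomial: m(x) = 11 + 9·x + 6·x^2 (mod 13).
For each evaluation point α_i, compute m(α_i) mod 13:
  α_1 = 12: Horner steps 6 → 3 → 8, so m(12) = 8.
  α_2 = 11: Horner steps 6 → 10 → 4, so m(11) = 4.
  α_3 = 2: Horner steps 6 → 8 → 1, so m(2) = 1.
  α_4 = 5: Horner steps 6 → 0 → 11, so m(5) = 11.
  α_5 = 10: Horner steps 6 → 4 → 12, so m(10) = 12.
  α_6 = 8: Horner steps 6 → 5 → 12, so m(8) = 12.
Codeword c = [8, 4, 1, 11, 12, 12] ∈ F_13^6.


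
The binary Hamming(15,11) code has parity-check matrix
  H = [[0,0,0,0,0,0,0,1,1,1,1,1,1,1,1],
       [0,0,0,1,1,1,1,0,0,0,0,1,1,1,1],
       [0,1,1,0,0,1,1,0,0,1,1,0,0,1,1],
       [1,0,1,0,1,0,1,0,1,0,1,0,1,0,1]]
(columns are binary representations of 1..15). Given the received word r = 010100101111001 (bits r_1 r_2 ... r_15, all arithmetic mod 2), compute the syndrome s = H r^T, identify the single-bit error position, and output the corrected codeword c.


s = (1, 0, 1, 0)^T, error position = 10, corrected codeword c = 010100101011001

Compute s = H r^T mod 2 one row at a time:
  s_1 = 0 + 1 + 1 + 1 + 1 + 0 + 0 + 1 = 5 ≡ 1 (mod 2).
  s_2 = 1 + 0 + 0 + 1 + 1 + 0 + 0 + 1 = 4 ≡ 0 (mod 2).
  s_3 = 1 + 0 + 0 + 1 + 1 + 1 + 0 + 1 = 5 ≡ 1 (mod 2).
  s_4 = 0 + 0 + 0 + 1 + 1 + 1 + 0 + 1 = 4 ≡ 0 (mod 2).
s = (1, 0, 1, 0)^T — this equals column 10 of H (binary 1010), so error is at position 10.
Correct: flip bit 10 of r = 010100101111001 to get c = 010100101011001.


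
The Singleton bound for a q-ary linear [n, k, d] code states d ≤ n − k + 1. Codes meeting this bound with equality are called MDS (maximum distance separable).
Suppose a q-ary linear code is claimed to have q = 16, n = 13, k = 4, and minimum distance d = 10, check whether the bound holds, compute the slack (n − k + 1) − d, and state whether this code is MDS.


Singleton RHS = n − k + 1 = 10, slack = 0, bound satisfied, MDS.

Singleton bound: d ≤ n − k + 1.
Here n = 13, k = 4, so n − k + 1 = 10.
Given d = 10, check d ≤ 10: YES.
Slack = (n − k + 1) − d = 0.
The code is MDS (slack = 0).
Description: the claimed parameters are [13, 4, 10]_16; such a code would be MDS (meets Singleton bound).


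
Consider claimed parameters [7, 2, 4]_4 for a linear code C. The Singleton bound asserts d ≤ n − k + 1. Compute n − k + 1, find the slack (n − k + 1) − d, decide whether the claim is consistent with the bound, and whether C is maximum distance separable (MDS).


Singleton RHS = n − k + 1 = 6, slack = 2, bound satisfied, not MDS.

Singleton bound: d ≤ n − k + 1.
Here n = 7, k = 2, so n − k + 1 = 6.
Given d = 4, check d ≤ 6: YES.
Slack = (n − k + 1) − d = 2.
The code is NOT MDS (slack = 2 > 0).
Description: the claimed parameters are [7, 2, 4]_4; such a code would be non-MDS.


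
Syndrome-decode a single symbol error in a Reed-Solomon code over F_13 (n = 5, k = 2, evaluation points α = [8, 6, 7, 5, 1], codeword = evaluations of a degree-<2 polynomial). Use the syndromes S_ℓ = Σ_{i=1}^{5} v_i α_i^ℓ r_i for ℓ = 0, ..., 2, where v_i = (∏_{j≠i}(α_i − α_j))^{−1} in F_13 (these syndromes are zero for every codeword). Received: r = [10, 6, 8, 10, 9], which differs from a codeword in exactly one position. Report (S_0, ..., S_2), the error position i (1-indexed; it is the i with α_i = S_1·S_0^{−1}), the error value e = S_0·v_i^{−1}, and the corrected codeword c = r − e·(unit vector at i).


S = (3, 2, 10), error at position 4, error magnitude e = 6, c = [10, 6, 8, 4, 9].

Step 1: column multipliers v_i = (∏_{j≠i}(α_i − α_j))^{−1} mod 13.
  i = 1 (α = 8): (8−6)(8−7)(8−5)(8−1) = 2·1·3·7 = 42 ≡ 3, so v_1 = 3^{−1} = 9 (mod 13).
  i = 2 (α = 6): (6−8)(6−7)(6−5)(6−1) = (−2)·(−1)·1·5 = 10 ≡ 10, so v_2 = 10^{−1} = 4 (mod 13).
  i = 3 (α = 7): (7−8)(7−6)(7−5)(7−1) = (−1)·1·2·6 = −12 ≡ 1, so v_3 = 1^{−1} = 1 (mod 13).
  i = 4 (α = 5): (5−8)(5−6)(5−7)(5−1) = (−3)·(−1)·(−2)·4 = −24 ≡ 2, so v_4 = 2^{−1} = 7 (mod 13).
  i = 5 (α = 1): (1−8)(1−6)(1−7)(1−5) = (−7)·(−5)·(−6)·(−4) = 840 ≡ 8, so v_5 = 8^{−1} = 5 (mod 13).
  v = [9, 4, 1, 7, 5].
Step 2: syndromes of r = [10, 6, 8, 10, 9] (all sums mod 13).
  S_0 = Σ v_i r_i = 9·10 + 4·6 + 1·8 + 7·10 + 5·9 = 237 ≡ 3.
  S_1 = Σ v_i α_i r_i = 9·8·10 + 4·6·6 + 1·7·8 + 7·5·10 + 5·1·9 = 1315 ≡ 2.
  α_i^2 mod 13 = [12, 10, 10, 12, 1].
  S_2 = Σ v_i α_i^2 r_i = 9·12·10 + 4·10·6 + 1·10·8 + 7·12·10 + 5·1·9 = 2285 ≡ 10.
  S = (3, 2, 10) ≠ 0, so r is not a codeword (an error is present).
Step 3: locate the error. For a single error e at position i, S_ℓ = v_i·e·α_i^ℓ, so α_err = S_1/S_0.
  S_0^{−1} = 3^{−1} = 9 (mod 13), so α_err = 2·9 = 18 ≡ 5 = α_4. Error position i = 4.
  Consistency check: S_2/S_1 = 10·7 = 70 ≡ 5 = α_err ✓ (single-error assumption holds).
Step 4: error magnitude e = S_0/v_4 = S_0·∏_{j≠4}(α_4 − α_j) = 3·2 = 6 ≡ 6 (mod 13).
Step 5: correct position 4: c_4 = r_4 − e = 10 − 6 ≡ 4 (mod 13). Hence c = [10, 6, 8, 4, 9].
  Check: interpolating c through the α_i gives m(x) = 7 + 2·x (degree < 2) with m(α_i) = c_i for every i, so c is indeed a codeword.


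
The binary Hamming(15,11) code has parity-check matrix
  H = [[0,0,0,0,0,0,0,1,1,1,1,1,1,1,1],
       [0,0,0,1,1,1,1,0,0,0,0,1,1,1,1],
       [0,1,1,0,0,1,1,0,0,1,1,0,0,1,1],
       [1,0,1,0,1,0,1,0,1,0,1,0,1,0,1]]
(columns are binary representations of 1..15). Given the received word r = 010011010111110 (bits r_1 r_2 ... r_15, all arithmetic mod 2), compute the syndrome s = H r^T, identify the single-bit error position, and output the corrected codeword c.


s = (0, 1, 1, 1)^T, error position = 7, corrected codeword c = 010011110111110

Compute s = H r^T mod 2 one row at a time:
  s_1 = 1 + 0 + 1 + 1 + 1 + 1 + 1 + 0 = 6 ≡ 0 (mod 2).
  s_2 = 0 + 1 + 1 + 0 + 1 + 1 + 1 + 0 = 5 ≡ 1 (mod 2).
  s_3 = 1 + 0 + 1 + 0 + 1 + 1 + 1 + 0 = 5 ≡ 1 (mod 2).
  s_4 = 0 + 0 + 1 + 0 + 0 + 1 + 1 + 0 = 3 ≡ 1 (mod 2).
s = (0, 1, 1, 1)^T — this equals column 7 of H (binary 0111), so error is at position 7.
Correct: flip bit 7 of r = 010011010111110 to get c = 010011110111110.


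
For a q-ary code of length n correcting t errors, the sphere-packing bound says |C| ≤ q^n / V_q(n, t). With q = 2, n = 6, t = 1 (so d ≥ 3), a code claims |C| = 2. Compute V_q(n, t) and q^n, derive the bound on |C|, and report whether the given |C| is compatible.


V_q(n, t) = 7, q^n = 64, Hamming bound = 9, |C| = 2 ≤ bound (satisfied).

Step 1: Compute V_q(n, t) = Σ_{j=0}^1 C(n, j) (q−1)^j.
  j = 0: C(6,0)·(1)^0 = 1·1 = 1.
  j = 1: C(6,1)·(1)^1 = 6·1 = 6.
  V_q(n, t) = 1 + 6 = 7.
Step 2: q^n = 2^6 = 64.
Step 3: Hamming bound ⌊q^n / V_q(n,t)⌋ = ⌊64/7⌋ = 9.
Step 4: Compare |C| = 2 to 9: satisfied.
The claimed |C| lies below the Hamming bound.


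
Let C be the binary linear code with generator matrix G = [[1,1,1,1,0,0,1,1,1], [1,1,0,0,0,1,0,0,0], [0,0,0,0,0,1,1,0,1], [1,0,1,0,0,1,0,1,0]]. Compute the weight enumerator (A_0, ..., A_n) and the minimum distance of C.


Weight distribution: A_0 = 1, A_2 = 1, A_3 = 5, A_4 = 3, A_5 = 2, A_6 = 3, A_7 = 1. Minimum distance d = 2.

Enumerate all 2^4 = 16 messages m ∈ F_2^4.
For each, compute codeword c = mG in F_2^9, then tally its weight.
  m = 0000 → c = 000000000, weight = 0.
  m = 1000 → c = 111100111, weight = 7.
  m = 0100 → c = 110001000, weight = 3.
  m = 1100 → c = 001101111, weight = 6.
  m = 0010 → c = 000001101, weight = 3.
  m = 1010 → c = 111101010, weight = 6.
  m = 0110 → c = 110000101, weight = 4.
  m = 1110 → c = 001100010, weight = 3.
  m = 0001 → c = 101001010, weight = 4.
  m = 1001 → c = 010101101, weight = 5.
  m = 0101 → c = 011000010, weight = 3.
  m = 1101 → c = 100100101, weight = 4.
  m = 0011 → c = 101000111, weight = 5.
  m = 1011 → c = 010100000, weight = 2.
  m = 0111 → c = 011001111, weight = 6.
  m = 1111 → c = 100101000, weight = 3.
Tally weights:
  weight 0: 1 codewords.
  weight 2: 1 codewords.
  weight 3: 5 codewords.
  weight 4: 3 codewords.
  weight 5: 2 codewords.
  weight 6: 3 codewords.
  weight 7: 1 codewords.
Minimum distance d = smallest w > 0 with A_w > 0 = 2.
Sanity: Σ A_w = 16 = 2^4 = 16 ✓.


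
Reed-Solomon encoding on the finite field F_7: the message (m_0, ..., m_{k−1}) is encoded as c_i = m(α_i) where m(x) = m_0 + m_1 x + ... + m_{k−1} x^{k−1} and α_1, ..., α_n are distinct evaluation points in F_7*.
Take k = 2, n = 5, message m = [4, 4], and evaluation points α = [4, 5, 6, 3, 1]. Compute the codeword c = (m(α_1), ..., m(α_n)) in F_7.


c = [6, 3, 0, 2, 1]

Message polynomial: m(x) = 4 + 4·x (mod 7).
For each evaluation point α_i, compute m(α_i) mod 7:
  α_1 = 4: Horner steps 4 → 6, so m(4) = 6.
  α_2 = 5: Horner steps 4 → 3, so m(5) = 3.
  α_3 = 6: Horner steps 4 → 0, so m(6) = 0.
  α_4 = 3: Horner steps 4 → 2, so m(3) = 2.
  α_5 = 1: Horner steps 4 → 1, so m(1) = 1.
Codeword c = [6, 3, 0, 2, 1] ∈ F_7^5.


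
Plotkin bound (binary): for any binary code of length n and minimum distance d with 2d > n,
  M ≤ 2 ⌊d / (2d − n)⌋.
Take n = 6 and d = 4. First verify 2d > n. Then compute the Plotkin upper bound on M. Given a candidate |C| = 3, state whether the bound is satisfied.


Plotkin bound M ≤ 4; given |C| = 3 ≤ bound (satisfied).

Check applicability: 2d = 8, n = 6.
2d − n = 2 > 0, so Plotkin applies.
Compute d/(2d−n) = 4/2 ≈ 2.0000.
⌊d/(2d−n)⌋ = 2.
Plotkin bound: M ≤ 2·2 = 4.
Given |C| = 3, check: satisfied.
This |C| is below the Plotkin bound.


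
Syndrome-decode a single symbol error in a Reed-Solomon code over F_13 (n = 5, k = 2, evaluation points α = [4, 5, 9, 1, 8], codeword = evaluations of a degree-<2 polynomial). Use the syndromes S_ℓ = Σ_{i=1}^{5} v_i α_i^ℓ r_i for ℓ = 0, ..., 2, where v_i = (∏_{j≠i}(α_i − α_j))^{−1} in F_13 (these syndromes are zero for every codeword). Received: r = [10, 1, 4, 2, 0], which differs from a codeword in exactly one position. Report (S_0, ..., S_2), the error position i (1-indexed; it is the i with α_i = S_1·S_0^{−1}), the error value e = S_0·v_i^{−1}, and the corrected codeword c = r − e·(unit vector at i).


S = (12, 12, 12), error at position 4, error magnitude e = 4, c = [10, 1, 4, 11, 0].

Step 1: column multipliers v_i = (∏_{j≠i}(α_i − α_j))^{−1} mod 13.
  i = 1 (α = 4): (4−5)(4−9)(4−1)(4−8) = (−1)·(−5)·3·(−4) = −60 ≡ 5, so v_1 = 5^{−1} = 8 (mod 13).
  i = 2 (α = 5): (5−4)(5−9)(5−1)(5−8) = 1·(−4)·4·(−3) = 48 ≡ 9, so v_2 = 9^{−1} = 3 (mod 13).
  i = 3 (α = 9): (9−4)(9−5)(9−1)(9−8) = 5·4·8·1 = 160 ≡ 4, so v_3 = 4^{−1} = 10 (mod 13).
  i = 4 (α = 1): (1−4)(1−5)(1−9)(1−8) = (−3)·(−4)·(−8)·(−7) = 672 ≡ 9, so v_4 = 9^{−1} = 3 (mod 13).
  i = 5 (α = 8): (8−4)(8−5)(8−9)(8−1) = 4·3·(−1)·7 = −84 ≡ 7, so v_5 = 7^{−1} = 2 (mod 13).
  v = [8, 3, 10, 3, 2].
Step 2: syndromes of r = [10, 1, 4, 2, 0] (all sums mod 13).
  S_0 = Σ v_i r_i = 8·10 + 3·1 + 10·4 + 3·2 + 2·0 = 129 ≡ 12.
  S_1 = Σ v_i α_i r_i = 8·4·10 + 3·5·1 + 10·9·4 + 3·1·2 + 2·8·0 = 701 ≡ 12.
  α_i^2 mod 13 = [3, 12, 3, 1, 12].
  S_2 = Σ v_i α_i^2 r_i = 8·3·10 + 3·12·1 + 10·3·4 + 3·1·2 + 2·12·0 = 402 ≡ 12.
  S = (12, 12, 12) ≠ 0, so r is not a codeword (an error is present).
Step 3: locate the error. For a single error e at position i, S_ℓ = v_i·e·α_i^ℓ, so α_err = S_1/S_0.
  S_0^{−1} = 12^{−1} = 12 (mod 13), so α_err = 12·12 = 144 ≡ 1 = α_4. Error position i = 4.
  Consistency check: S_2/S_1 = 12·12 = 144 ≡ 1 = α_err ✓ (single-error assumption holds).
Step 4: error magnitude e = S_0/v_4 = S_0·∏_{j≠4}(α_4 − α_j) = 12·9 = 108 ≡ 4 (mod 13).
Step 5: correct position 4: c_4 = r_4 − e = 2 − 4 ≡ 11 (mod 13). Hence c = [10, 1, 4, 11, 0].
  Check: interpolating c through the α_i gives m(x) = 7 + 4·x (degree < 2) with m(α_i) = c_i for every i, so c is indeed a codeword.


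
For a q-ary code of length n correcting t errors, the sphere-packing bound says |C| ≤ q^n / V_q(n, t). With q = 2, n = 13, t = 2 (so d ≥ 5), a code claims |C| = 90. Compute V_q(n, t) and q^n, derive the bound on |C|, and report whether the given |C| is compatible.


V_q(n, t) = 92, q^n = 8192, Hamming bound = 89, |C| = 90 > bound (violated).

Step 1: Compute V_q(n, t) = Σ_{j=0}^2 C(n, j) (q−1)^j.
  j = 0: C(13,0)·(1)^0 = 1·1 = 1.
  j = 1: C(13,1)·(1)^1 = 13·1 = 13.
  j = 2: C(13,2)·(1)^2 = 78·1 = 78.
  V_q(n, t) = 1 + 13 + 78 = 92.
Step 2: q^n = 2^13 = 8192.
Step 3: Hamming bound ⌊q^n / V_q(n,t)⌋ = ⌊8192/92⌋ = 89.
Step 4: Compare |C| = 90 to 89: violated.
The claimed |C| lies above the Hamming bound, so no 2-ary code of length 13 with d ≥ 5 can have 90 codewords.


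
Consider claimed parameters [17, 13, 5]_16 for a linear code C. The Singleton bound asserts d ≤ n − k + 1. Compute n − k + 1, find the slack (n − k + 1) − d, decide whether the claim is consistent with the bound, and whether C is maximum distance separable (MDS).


Singleton RHS = n − k + 1 = 5, slack = 0, bound satisfied, MDS.

Singleton bound: d ≤ n − k + 1.
Here n = 17, k = 13, so n − k + 1 = 5.
Given d = 5, check d ≤ 5: YES.
Slack = (n − k + 1) − d = 0.
The code is MDS (slack = 0).
Description: the claimed parameters are [17, 13, 5]_16; such a code would be MDS (meets Singleton bound).


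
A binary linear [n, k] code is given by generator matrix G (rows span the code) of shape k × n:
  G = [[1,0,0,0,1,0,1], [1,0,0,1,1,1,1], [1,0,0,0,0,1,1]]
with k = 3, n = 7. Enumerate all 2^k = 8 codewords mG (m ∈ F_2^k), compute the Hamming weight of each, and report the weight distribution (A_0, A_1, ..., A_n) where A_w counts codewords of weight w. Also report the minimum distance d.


Weight distribution: A_0 = 1, A_2 = 3, A_3 = 3, A_5 = 1. Minimum distance d = 2.

Enumerate all 2^3 = 8 messages m ∈ F_2^3.
For each, compute codeword c = mG in F_2^7, then tally its weight.
  m = 000 → c = 0000000, weight = 0.
  m = 100 → c = 1000101, weight = 3.
  m = 010 → c = 1001111, weight = 5.
  m = 110 → c = 0001010, weight = 2.
  m = 001 → c = 1000011, weight = 3.
  m = 101 → c = 0000110, weight = 2.
  m = 011 → c = 0001100, weight = 2.
  m = 111 → c = 1001001, weight = 3.
Tally weights:
  weight 0: 1 codewords.
  weight 2: 3 codewords.
  weight 3: 3 codewords.
  weight 5: 1 codewords.
Minimum distance d = smallest w > 0 with A_w > 0 = 2.
Sanity: Σ A_w = 8 = 2^3 = 8 ✓.


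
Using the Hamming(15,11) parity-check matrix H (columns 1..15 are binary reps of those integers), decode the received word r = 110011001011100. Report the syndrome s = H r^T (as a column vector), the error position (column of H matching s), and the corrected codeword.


s = (0, 0, 1, 1)^T, error position = 3, corrected codeword c = 111011001011100

Compute s = H r^T mod 2 one row at a time:
  s_1 = 0 + 1 + 0 + 1 + 1 + 1 + 0 + 0 = 4 ≡ 0 (mod 2).
  s_2 = 0 + 1 + 1 + 0 + 1 + 1 + 0 + 0 = 4 ≡ 0 (mod 2).
  s_3 = 1 + 0 + 1 + 0 + 0 + 1 + 0 + 0 = 3 ≡ 1 (mod 2).
  s_4 = 1 + 0 + 1 + 0 + 1 + 1 + 1 + 0 = 5 ≡ 1 (mod 2).
s = (0, 0, 1, 1)^T — this equals column 3 of H (binary 0011), so error is at position 3.
Correct: flip bit 3 of r = 110011001011100 to get c = 111011001011100.
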